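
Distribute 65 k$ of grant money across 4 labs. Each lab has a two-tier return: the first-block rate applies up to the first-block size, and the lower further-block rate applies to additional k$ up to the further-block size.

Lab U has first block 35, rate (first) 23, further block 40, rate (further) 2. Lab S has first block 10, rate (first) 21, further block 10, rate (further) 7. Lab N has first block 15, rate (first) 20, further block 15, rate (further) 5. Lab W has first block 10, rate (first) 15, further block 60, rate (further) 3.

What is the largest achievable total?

1390

Rank every tier by rate: Lab U/tier1 23 > Lab S/tier1 21 > Lab N/tier1 20 > Lab W/tier1 15 > Lab S/tier2 7 > Lab N/tier2 5 > Lab W/tier2 3 > Lab U/tier2 2.
Fill Lab U tier1 block (35 at 23) → 30 left.
Lab S/tier1 (21): +10 → 20 left.
Lab N/tier1 (20): +15 → 5 left.
Lab W/tier1: +5 of 10 at 15; pool empty.
Total = 23×35 + 21×10 + 20×15 + 15×5 = 1390.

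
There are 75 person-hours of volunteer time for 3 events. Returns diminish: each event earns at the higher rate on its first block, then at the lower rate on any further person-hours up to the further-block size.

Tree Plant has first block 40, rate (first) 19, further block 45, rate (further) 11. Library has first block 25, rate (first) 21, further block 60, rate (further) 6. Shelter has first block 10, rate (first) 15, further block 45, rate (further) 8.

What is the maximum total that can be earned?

Treat each block as its own option and order by rate: Library/first 21 > Tree Plant/first 19 > Shelter/first 15 > Tree Plant/second 11 > Shelter/second 8 > Library/second 6.
Fill Library first block (25 at 21) — 50 left.
Tree Plant/first (19): +40 — 10 left.
Shelter first at 15: fill all 10 — 0 left.
Total = 21×25 + 19×40 + 15×10 = 1435.

1435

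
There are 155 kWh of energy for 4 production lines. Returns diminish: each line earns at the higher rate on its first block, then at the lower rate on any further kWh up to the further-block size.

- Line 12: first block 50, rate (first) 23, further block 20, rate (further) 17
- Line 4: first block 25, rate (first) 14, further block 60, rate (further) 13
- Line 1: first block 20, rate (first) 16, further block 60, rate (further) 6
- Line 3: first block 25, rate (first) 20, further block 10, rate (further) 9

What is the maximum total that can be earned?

2855

Order all 8 blocks by rate: Line 12/T1 23 > Line 3/T1 20 > Line 12/T2 17 > Line 1/T1 16 > Line 4/T1 14 > Line 4/T2 13 > Line 3/T2 9 > Line 1/T2 6.
Line 12 T1 at 23: fill all 50 — 105 left.
Line 3/T1 (20): +25 — 80 left.
Line 12/T2 (17): +20 — 60 left.
Fill Line 1 T1 block (20 at 16) — 40 left.
Line 4/T1 (14): +25 — 15 left.
Line 4 T2 at 13: only 15 left, fill 15.
Total = 23×50 + 20×25 + 17×20 + 16×20 + 14×25 + 13×15 = 2855.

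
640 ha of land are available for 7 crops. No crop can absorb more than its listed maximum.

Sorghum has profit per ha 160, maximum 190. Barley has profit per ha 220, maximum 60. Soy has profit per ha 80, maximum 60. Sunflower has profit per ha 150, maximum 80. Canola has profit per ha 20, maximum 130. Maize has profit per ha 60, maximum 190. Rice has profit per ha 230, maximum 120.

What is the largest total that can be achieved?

Highest profit per ha first: Rice 230 > Barley 220 > Sorghum 160 > Sunflower 150 > Soy 80 > Maize 60 > Canola 20.
Give Rice 120 to hit its cap of 120 → 520 left.
Barley takes 60 to reach its cap of 60 → 460 left.
Sorghum takes 190 to reach its cap of 190 → 270 left.
Sunflower takes 80 to reach its cap of 80 → 190 left.
Soy: +60 to 60 (cap) → 130 left.
Maize has room for 190 but only 130 remain, so it gets 130.
Total = 160×190 + 220×60 + 80×60 + 150×80 + 60×130 + 230×120 = 95800.

95800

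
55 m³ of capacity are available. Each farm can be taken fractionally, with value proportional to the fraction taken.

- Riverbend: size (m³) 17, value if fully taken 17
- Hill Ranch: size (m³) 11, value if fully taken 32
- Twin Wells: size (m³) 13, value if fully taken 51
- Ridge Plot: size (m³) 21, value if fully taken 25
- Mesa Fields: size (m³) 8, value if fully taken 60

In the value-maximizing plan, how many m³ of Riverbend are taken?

Sort by value density: Mesa Fields 60/8≈7.5, Twin Wells 51/13≈3.92, Hill Ranch 32/11≈2.91, Ridge Plot 25/21≈1.19, Riverbend 17/17≈1.
Mesa Fields: take in full, 8 m³ for value 60 — 47 left.
Take all of Twin Wells (13 m³, value 51) — 34 m³ left.
Hill Ranch: take in full, 11 m³ for value 32 — 23 left.
All 21 m³ of Ridge Plot fit (value 25) — 2 remain.
Only 2 m³ remain; take 2/17 of Riverbend for value 17×2/17 = 2.

2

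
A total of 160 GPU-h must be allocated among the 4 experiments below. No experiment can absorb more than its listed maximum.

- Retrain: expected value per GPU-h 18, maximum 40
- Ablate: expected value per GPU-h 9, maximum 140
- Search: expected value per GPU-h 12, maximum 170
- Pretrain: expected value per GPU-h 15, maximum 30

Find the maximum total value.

Rank by expected value per GPU-h: Retrain 18 > Pretrain 15 > Search 12 > Ablate 9.
Retrain takes 40 to reach its cap of 40 — 120 left.
Give Pretrain 30 to hit its cap of 30 — 90 left.
Only 90 left; Search takes them to reach 90.
Total = 18×40 + 12×90 + 15×30 = 2250.

2250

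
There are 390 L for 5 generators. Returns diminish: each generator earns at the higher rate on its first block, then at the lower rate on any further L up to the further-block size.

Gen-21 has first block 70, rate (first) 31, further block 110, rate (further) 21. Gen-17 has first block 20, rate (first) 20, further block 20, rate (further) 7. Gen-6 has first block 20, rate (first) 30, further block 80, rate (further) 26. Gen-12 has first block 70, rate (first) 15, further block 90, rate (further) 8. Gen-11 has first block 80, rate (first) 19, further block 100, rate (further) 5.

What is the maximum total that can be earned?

Treat each block as its own option and order by rate: Gen-21/tier1 31 > Gen-6/tier1 30 > Gen-6/tier2 26 > Gen-21/tier2 21 > Gen-17/tier1 20 > Gen-11/tier1 19 > Gen-12/tier1 15 > Gen-12/tier2 8 > Gen-17/tier2 7 > Gen-11/tier2 5.
Fill Gen-21 tier1 block (70 at 31) → 320 left.
Gen-6 tier1 at 30: fill all 20 → 300 left.
Fill Gen-6 tier2 block (80 at 26) → 220 left.
Gen-21/tier2 (21): +110 → 110 left.
Gen-17/tier1 (20): +20 → 90 left.
Fill Gen-11 tier1 block (80 at 19) → 10 left.
Gen-12 tier1 at 15: only 10 left, fill 10.
Total = 31×70 + 30×20 + 26×80 + 21×110 + 20×20 + 19×80 + 15×10 = 9230.

9230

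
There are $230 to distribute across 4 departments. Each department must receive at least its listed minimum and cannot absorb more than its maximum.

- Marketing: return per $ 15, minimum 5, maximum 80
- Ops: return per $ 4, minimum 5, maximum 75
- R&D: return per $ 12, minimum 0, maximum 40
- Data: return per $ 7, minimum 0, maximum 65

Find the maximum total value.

2315

Meeting every minimum uses 5+5+0+0 = 10 $, leaving 220.
Order the departments by return per $: Marketing 15 > R&D 12 > Data 7 > Ops 4.
Give Marketing 75 more to hit its cap of 80 ; 145 left.
R&D takes 40 more to reach its cap of 40 ; 105 left.
Data: +65 to 65 (cap) ; 40 left.
Only 40 left; Ops takes them to reach 45.
Total = 15×80 + 4×45 + 12×40 + 7×65 = 2315.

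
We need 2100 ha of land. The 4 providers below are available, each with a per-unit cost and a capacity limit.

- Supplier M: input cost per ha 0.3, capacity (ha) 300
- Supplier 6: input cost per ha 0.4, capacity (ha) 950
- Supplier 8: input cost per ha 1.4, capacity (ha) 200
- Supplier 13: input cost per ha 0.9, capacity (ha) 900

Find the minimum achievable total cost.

Use providers in increasing cost order.
Take 300 from Supplier M at 0.3 ; need 1800 more.
Supplier 6 at 0.4: take all 950 ha ; 850 still needed.
Take 850 from Supplier 13 at 0.9 to finish.
Supplier 8: unused.
Cost = 300×0.3 + 950×0.4 + 850×0.9 = 1235.

1235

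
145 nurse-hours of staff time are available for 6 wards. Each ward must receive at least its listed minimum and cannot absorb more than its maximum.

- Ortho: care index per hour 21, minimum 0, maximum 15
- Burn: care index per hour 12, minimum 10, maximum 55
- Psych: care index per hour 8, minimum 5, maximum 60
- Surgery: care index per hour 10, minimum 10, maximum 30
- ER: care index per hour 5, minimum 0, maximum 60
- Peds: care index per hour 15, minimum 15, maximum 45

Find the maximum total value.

Meeting every minimum uses 0+10+5+10+0+15 = 40 nurse-hours, leaving 105.
Rank by care index per hour: Ortho 21 > Peds 15 > Burn 12 > Surgery 10 > Psych 8 > ER 5.
Ortho: +15 to 15 (cap) ; 90 left.
Peds takes 30 more to reach its cap of 45 ; 60 left.
Burn takes 45 more to reach its cap of 55 ; 15 left.
Only 15 left; Surgery takes them to reach 25.
Total = 21×15 + 12×55 + 8×5 + 10×25 + 15×45 = 1940.

1940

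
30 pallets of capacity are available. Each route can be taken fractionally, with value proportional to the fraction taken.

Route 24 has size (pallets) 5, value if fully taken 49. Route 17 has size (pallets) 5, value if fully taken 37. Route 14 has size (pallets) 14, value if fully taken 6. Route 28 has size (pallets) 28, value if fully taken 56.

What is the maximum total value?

126

Rank by value-to-size ratio: Route 24 49/5≈9.8, Route 17 37/5≈7.4, Route 28 56/28≈2, Route 14 6/14≈0.429.
All 5 pallets of Route 24 fit (value 49) → 25 remain.
Take all of Route 17 (5 pallets, value 37) → 20 pallets left.
Fill the last 20 pallets with part of Route 28: 20/28 of it earns 40.
Total value = 126.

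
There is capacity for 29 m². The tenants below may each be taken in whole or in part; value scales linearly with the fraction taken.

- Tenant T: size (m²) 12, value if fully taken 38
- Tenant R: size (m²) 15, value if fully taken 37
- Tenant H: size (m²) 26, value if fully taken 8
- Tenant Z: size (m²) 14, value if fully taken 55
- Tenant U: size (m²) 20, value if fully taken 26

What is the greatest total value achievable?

100.4

Rank by value-to-size ratio: Tenant Z 55/14≈3.93, Tenant T 38/12≈3.17, Tenant R 37/15≈2.47, Tenant U 26/20≈1.3, Tenant H 8/26≈0.308.
Tenant Z: take in full, 14 m² for value 55 ; 15 left.
All 12 m² of Tenant T fit (value 38) ; 3 remain.
Only 3 m² remain; take 3/15 of Tenant R for value 37×3/15 = 7.4.
Total value = 100.4.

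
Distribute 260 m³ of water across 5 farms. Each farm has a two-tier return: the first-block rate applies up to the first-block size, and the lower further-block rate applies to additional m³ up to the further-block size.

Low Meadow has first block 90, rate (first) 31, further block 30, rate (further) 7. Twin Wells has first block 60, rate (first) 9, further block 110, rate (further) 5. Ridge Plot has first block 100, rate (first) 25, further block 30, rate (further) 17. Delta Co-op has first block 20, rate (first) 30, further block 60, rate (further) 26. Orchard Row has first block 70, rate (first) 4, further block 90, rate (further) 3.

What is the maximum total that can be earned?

Treat each block as its own option and order by rate: Low Meadow/tier1 31 > Delta Co-op/tier1 30 > Delta Co-op/tier2 26 > Ridge Plot/tier1 25 > Ridge Plot/tier2 17 > Twin Wells/tier1 9 > Low Meadow/tier2 7 > Twin Wells/tier2 5 > Orchard Row/tier1 4 > Orchard Row/tier2 3.
Fill Low Meadow tier1 block (90 at 31) ; 170 left.
Delta Co-op tier1 at 30: fill all 20 ; 150 left.
Fill Delta Co-op tier2 block (60 at 26) ; 90 left.
Ridge Plot/tier1: +90 of 100 at 25; pool empty.
Total = 31×90 + 30×20 + 26×60 + 25×90 = 7200.

7200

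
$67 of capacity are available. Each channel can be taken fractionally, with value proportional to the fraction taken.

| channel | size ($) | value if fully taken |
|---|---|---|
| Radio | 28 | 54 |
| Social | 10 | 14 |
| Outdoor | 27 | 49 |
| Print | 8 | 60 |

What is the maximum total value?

Best value per unit of size first: Print 60/8≈7.5, Radio 54/28≈1.93, Outdoor 49/27≈1.81, Social 14/10≈1.4.
All 8 $ of Print fit (value 60) → 59 remain.
Take all of Radio (28 $, value 54) → 31 $ left.
Take all of Outdoor (27 $, value 49) → 4 $ left.
Fill the last 4 $ with part of Social: 4/10 of it earns 5.6.
Total value = 168.6.

168.6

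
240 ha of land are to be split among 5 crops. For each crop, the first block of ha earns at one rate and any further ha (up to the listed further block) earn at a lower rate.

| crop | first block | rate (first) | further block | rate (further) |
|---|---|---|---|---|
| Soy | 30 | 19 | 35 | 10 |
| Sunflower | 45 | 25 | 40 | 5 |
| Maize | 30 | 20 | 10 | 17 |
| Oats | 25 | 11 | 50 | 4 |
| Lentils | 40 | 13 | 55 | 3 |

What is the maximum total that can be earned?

3735

Treat each block as its own option and order by rate: Sunflower/T1 25 > Maize/T1 20 > Soy/T1 19 > Maize/T2 17 > Lentils/T1 13 > Oats/T1 11 > Soy/T2 10 > Sunflower/T2 5 > Oats/T2 4 > Lentils/T2 3.
Fill Sunflower T1 block (45 at 25) ; 195 left.
Fill Maize T1 block (30 at 20) ; 165 left.
Soy/T1 (19): +30 ; 135 left.
Fill Maize T2 block (10 at 17) ; 125 left.
Lentils/T1 (13): +40 ; 85 left.
Fill Oats T1 block (25 at 11) ; 60 left.
Soy T2 at 10: fill all 35 ; 25 left.
Sunflower T2 at 5: only 25 left, fill 25.
Total = 25×45 + 20×30 + 19×30 + 17×10 + 13×40 + 11×25 + 10×35 + 5×25 = 3735.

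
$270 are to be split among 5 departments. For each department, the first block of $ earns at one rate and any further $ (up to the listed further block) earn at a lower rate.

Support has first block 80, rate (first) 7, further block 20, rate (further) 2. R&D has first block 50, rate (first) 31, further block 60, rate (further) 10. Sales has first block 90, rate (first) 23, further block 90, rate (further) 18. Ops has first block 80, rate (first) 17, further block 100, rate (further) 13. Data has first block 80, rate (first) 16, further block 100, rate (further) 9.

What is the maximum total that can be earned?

5920

Treat each block as its own option and order by rate: R&D/first 31 > Sales/first 23 > Sales/second 18 > Ops/first 17 > Data/first 16 > Ops/second 13 > R&D/second 10 > Data/second 9 > Support/first 7 > Support/second 2.
R&D/first (31): +50 → 220 left.
Sales first at 23: fill all 90 → 130 left.
Sales/second (18): +90 → 40 left.
Ops/first: +40 of 80 at 17; pool empty.
Total = 31×50 + 23×90 + 18×90 + 17×40 = 5920.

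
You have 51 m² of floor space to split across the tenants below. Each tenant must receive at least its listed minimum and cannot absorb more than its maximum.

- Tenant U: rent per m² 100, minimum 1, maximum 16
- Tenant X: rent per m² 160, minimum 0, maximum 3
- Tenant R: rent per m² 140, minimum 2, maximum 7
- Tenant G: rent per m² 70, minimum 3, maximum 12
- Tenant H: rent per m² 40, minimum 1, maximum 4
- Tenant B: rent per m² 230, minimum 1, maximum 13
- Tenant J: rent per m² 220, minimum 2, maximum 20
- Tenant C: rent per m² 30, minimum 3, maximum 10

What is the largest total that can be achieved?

9290

Meeting every minimum uses 1+0+2+3+1+1+2+3 = 13 m², leaving 38.
Order the tenants by rent per m²: Tenant B 230 > Tenant J 220 > Tenant X 160 > Tenant R 140 > Tenant U 100 > Tenant G 70 > Tenant H 40 > Tenant C 30.
Give Tenant B 12 more to hit its cap of 13 → 26 left.
Tenant J takes 18 more to reach its cap of 20 → 8 left.
Give Tenant X 3 more to hit its cap of 3 → 5 left.
Tenant R: +5 to 7 (cap) → 0 left.
Total = 100×1 + 160×3 + 140×7 + 70×3 + 40×1 + 230×13 + 220×20 + 30×3 = 9290.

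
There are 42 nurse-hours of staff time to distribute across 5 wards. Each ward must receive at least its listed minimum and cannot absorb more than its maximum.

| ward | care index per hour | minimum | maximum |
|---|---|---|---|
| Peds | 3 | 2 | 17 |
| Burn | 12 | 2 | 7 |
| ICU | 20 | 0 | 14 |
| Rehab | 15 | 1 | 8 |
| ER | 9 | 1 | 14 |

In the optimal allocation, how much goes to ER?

11

Meeting every minimum uses 2+2+0+1+1 = 6 nurse-hours, leaving 36.
Rank by care index per hour: ICU 20 > Rehab 15 > Burn 12 > ER 9 > Peds 3.
ICU takes 14 more to reach its cap of 14 ; 22 left.
Rehab: +7 to 8 (cap) ; 15 left.
Burn takes 5 more to reach its cap of 7 ; 10 left.
Only 10 left; ER takes them to reach 11.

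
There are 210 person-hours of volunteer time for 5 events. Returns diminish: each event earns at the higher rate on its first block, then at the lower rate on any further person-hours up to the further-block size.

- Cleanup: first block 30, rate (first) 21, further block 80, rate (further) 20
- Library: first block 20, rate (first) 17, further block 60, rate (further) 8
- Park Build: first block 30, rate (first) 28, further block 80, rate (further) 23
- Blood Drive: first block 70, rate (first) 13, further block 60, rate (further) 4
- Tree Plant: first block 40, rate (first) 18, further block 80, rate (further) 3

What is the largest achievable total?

4710

Rank every tier by rate: Park Build/first 28 > Park Build/second 23 > Cleanup/first 21 > Cleanup/second 20 > Tree Plant/first 18 > Library/first 17 > Blood Drive/first 13 > Library/second 8 > Blood Drive/second 4 > Tree Plant/second 3.
Fill Park Build first block (30 at 28) — 180 left.
Park Build second at 23: fill all 80 — 100 left.
Cleanup/first (21): +30 — 70 left.
Cleanup/second: +70 of 80 at 20; pool empty.
Total = 28×30 + 23×80 + 21×30 + 20×70 = 4710.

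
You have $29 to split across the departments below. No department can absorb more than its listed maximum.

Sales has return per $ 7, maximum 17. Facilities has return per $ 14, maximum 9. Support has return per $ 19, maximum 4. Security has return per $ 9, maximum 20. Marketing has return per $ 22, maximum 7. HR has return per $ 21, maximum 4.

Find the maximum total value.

Rank by return per $: Marketing 22 > HR 21 > Support 19 > Facilities 14 > Security 9 > Sales 7.
Marketing takes 7 to reach its cap of 7 — 22 left.
HR: +4 to 4 (cap) — 18 left.
Support: +4 to 4 (cap) — 14 left.
Facilities takes 9 to reach its cap of 9 — 5 left.
Security: +5 (room for 20) → 5. Pool exhausted.
Total = 14×9 + 19×4 + 9×5 + 22×7 + 21×4 = 485.

485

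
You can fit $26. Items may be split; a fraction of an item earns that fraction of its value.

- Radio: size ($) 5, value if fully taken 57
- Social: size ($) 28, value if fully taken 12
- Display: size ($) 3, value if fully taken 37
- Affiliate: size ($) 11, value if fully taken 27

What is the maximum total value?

Best value per unit of size first: Display 37/3≈12.3, Radio 57/5≈11.4, Affiliate 27/11≈2.45, Social 12/28≈0.429.
All 3 $ of Display fit (value 37) ; 23 remain.
Take all of Radio (5 $, value 57) ; 18 $ left.
Affiliate: take in full, 11 $ for value 27 ; 7 left.
Fill the last 7 $ with part of Social: 7/28 of it earns 3.
Total value = 124.

124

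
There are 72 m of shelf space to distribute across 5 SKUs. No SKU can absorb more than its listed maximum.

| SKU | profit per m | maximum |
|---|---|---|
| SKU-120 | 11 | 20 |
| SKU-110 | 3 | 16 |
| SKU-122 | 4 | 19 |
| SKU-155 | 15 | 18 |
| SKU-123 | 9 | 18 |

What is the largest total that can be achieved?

Highest profit per m first: SKU-155 15 > SKU-120 11 > SKU-123 9 > SKU-122 4 > SKU-110 3.
SKU-155: +18 to 18 (cap) ; 54 left.
SKU-120: +20 to 20 (cap) ; 34 left.
Give SKU-123 18 to hit its cap of 18 ; 16 left.
SKU-122: +16 (room for 19) → 16. Pool exhausted.
Total = 11×20 + 4×16 + 15×18 + 9×18 = 716.

716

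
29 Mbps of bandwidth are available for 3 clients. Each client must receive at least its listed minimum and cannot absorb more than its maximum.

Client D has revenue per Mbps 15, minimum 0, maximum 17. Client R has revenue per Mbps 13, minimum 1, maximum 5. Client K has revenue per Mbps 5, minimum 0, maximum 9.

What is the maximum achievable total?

Meeting every minimum uses 0+1+0 = 1 Mbps, leaving 28.
Rank by revenue per Mbps: Client D 15 > Client R 13 > Client K 5.
Give Client D 17 more to hit its cap of 17 — 11 left.
Client R takes 4 more to reach its cap of 5 — 7 left.
Client K: +7 (room for 9) → 7. Pool exhausted.
Total = 15×17 + 13×5 + 5×7 = 355.

355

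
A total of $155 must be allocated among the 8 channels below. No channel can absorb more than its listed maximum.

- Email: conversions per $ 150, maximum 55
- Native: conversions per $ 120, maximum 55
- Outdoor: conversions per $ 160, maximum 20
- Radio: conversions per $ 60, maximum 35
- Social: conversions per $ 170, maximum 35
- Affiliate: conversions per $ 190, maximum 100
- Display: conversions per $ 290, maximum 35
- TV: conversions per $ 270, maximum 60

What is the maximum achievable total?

37750

Rank by conversions per $: Display 290 > TV 270 > Affiliate 190 > Social 170 > Outdoor 160 > Email 150 > Native 120 > Radio 60.
Display: +35 to 35 (cap) — 120 left.
TV: +60 to 60 (cap) — 60 left.
Affiliate has room for 100 but only 60 remain, so it gets 60.
Total = 190×60 + 290×35 + 270×60 = 37750.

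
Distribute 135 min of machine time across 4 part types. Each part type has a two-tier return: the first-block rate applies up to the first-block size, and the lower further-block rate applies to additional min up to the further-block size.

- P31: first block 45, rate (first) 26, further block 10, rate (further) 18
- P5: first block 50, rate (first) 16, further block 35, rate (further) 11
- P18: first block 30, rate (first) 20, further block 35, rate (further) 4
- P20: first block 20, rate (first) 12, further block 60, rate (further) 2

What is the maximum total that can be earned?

2750

Rank every tier by rate: P31/tier1 26 > P18/tier1 20 > P31/tier2 18 > P5/tier1 16 > P20/tier1 12 > P5/tier2 11 > P18/tier2 4 > P20/tier2 2.
Fill P31 tier1 block (45 at 26) ; 90 left.
Fill P18 tier1 block (30 at 20) ; 60 left.
Fill P31 tier2 block (10 at 18) ; 50 left.
Fill P5 tier1 block (50 at 16) ; 0 left.
Total = 26×45 + 20×30 + 18×10 + 16×50 = 2750.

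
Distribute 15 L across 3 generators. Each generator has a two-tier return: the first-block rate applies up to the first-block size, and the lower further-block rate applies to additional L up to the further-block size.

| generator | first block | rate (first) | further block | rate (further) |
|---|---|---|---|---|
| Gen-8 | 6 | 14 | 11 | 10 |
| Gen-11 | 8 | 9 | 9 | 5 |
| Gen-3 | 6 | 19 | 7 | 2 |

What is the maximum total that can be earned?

228

Rank every tier by rate: Gen-3/T1 19 > Gen-8/T1 14 > Gen-8/T2 10 > Gen-11/T1 9 > Gen-11/T2 5 > Gen-3/T2 2.
Gen-3 T1 at 19: fill all 6 → 9 left.
Gen-8 T1 at 14: fill all 6 → 3 left.
Gen-8/T2: +3 of 11 at 10; pool empty.
Total = 19×6 + 14×6 + 10×3 = 228.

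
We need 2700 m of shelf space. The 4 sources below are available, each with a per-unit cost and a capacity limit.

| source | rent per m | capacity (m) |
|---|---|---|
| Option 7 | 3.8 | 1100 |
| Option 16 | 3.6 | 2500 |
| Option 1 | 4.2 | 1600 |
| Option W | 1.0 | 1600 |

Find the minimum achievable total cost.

5560

Use sources in increasing cost order.
Take 1600 from Option W at 1.0 → need 1100 more.
Option 16 (3.6): take the remaining 1100 → done.
Option 7, Option 1: unused.
Cost = 1600×1.0 + 1100×3.6 = 5560.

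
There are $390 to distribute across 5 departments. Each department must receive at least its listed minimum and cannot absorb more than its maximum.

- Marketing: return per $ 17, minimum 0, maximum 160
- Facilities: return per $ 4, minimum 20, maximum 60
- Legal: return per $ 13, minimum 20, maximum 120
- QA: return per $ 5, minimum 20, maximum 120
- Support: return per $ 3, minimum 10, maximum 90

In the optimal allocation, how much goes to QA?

80

Meeting every minimum uses 0+20+20+20+10 = 70 $, leaving 320.
Rank by return per $: Marketing 17 > Legal 13 > QA 5 > Facilities 4 > Support 3.
Marketing takes 160 more to reach its cap of 160 ; 160 left.
Legal: +100 to 120 (cap) ; 60 left.
QA: +60 (room for 100) → 80. Pool exhausted.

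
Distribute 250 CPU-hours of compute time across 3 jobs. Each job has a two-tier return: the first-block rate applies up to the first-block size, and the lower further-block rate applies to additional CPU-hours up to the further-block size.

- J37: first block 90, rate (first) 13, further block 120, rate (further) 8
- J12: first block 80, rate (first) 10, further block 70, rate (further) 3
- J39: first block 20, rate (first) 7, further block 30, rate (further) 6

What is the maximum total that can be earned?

Treat each block as its own option and order by rate: J37/tier1 13 > J12/tier1 10 > J37/tier2 8 > J39/tier1 7 > J39/tier2 6 > J12/tier2 3.
Fill J37 tier1 block (90 at 13) — 160 left.
J12 tier1 at 10: fill all 80 — 80 left.
J37 tier2 at 8: only 80 left, fill 80.
Total = 13×90 + 10×80 + 8×80 = 2610.

2610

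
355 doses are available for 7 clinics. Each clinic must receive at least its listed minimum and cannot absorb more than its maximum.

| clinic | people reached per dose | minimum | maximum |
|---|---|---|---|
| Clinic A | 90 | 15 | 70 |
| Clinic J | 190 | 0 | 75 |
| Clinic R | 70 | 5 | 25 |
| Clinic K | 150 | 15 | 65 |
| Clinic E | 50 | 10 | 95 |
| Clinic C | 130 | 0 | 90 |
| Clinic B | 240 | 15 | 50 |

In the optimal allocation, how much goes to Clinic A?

60

Meeting every minimum uses 15+0+5+15+10+0+15 = 60 doses, leaving 295.
Rank by people reached per dose: Clinic B 240 > Clinic J 190 > Clinic K 150 > Clinic C 130 > Clinic A 90 > Clinic R 70 > Clinic E 50.
Give Clinic B 35 more to hit its cap of 50 ; 260 left.
Clinic J takes 75 more to reach its cap of 75 ; 185 left.
Give Clinic K 50 more to hit its cap of 65 ; 135 left.
Give Clinic C 90 more to hit its cap of 90 ; 45 left.
Clinic A: +45 (room for 55) → 60. Pool exhausted.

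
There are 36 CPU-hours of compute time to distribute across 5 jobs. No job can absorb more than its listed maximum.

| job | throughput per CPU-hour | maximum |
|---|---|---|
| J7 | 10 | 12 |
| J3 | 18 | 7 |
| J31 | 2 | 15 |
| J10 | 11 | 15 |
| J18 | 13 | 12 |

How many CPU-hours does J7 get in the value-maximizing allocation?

2

Rank by throughput per CPU-hour: J3 18 > J18 13 > J10 11 > J7 10 > J31 2.
J3: +7 to 7 (cap) ; 29 left.
J18: +12 to 12 (cap) ; 17 left.
Give J10 15 to hit its cap of 15 ; 2 left.
J7: +2 (room for 12) → 2. Pool exhausted.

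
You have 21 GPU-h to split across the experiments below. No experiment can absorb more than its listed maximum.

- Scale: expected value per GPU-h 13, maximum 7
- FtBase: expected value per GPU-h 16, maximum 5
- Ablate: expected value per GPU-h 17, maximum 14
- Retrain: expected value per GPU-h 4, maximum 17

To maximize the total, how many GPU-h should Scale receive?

2

Order the experiments by expected value per GPU-h: Ablate 17 > FtBase 16 > Scale 13 > Retrain 4.
Give Ablate 14 to hit its cap of 14 ; 7 left.
FtBase takes 5 to reach its cap of 5 ; 2 left.
Scale: +2 (room for 7) → 2. Pool exhausted.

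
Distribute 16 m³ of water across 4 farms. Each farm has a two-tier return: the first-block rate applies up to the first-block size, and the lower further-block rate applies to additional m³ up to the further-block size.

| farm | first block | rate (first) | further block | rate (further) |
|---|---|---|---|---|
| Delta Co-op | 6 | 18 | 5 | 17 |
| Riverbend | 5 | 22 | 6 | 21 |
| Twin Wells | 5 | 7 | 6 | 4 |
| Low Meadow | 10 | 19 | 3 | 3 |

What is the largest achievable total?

331

Treat each block as its own option and order by rate: Riverbend/first 22 > Riverbend/second 21 > Low Meadow/first 19 > Delta Co-op/first 18 > Delta Co-op/second 17 > Twin Wells/first 7 > Twin Wells/second 4 > Low Meadow/second 3.
Riverbend first at 22: fill all 5 — 11 left.
Riverbend second at 21: fill all 6 — 5 left.
Low Meadow/first: +5 of 10 at 19; pool empty.
Total = 22×5 + 21×6 + 19×5 = 331.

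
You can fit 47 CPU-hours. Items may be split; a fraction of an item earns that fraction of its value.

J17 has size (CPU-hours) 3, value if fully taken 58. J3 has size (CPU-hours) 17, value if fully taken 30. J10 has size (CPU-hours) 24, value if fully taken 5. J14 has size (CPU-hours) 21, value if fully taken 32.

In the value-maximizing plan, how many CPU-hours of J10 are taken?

6

Rank by value-to-size ratio: J17 58/3≈19.3, J3 30/17≈1.76, J14 32/21≈1.52, J10 5/24≈0.208.
Take all of J17 (3 CPU-hours, value 58) → 44 CPU-hours left.
All 17 CPU-hours of J3 fit (value 30) → 27 remain.
All 21 CPU-hours of J14 fit (value 32) → 6 remain.
6 CPU-hours left: a 6/24 share of J10 gives 5×6/24 = 1.25.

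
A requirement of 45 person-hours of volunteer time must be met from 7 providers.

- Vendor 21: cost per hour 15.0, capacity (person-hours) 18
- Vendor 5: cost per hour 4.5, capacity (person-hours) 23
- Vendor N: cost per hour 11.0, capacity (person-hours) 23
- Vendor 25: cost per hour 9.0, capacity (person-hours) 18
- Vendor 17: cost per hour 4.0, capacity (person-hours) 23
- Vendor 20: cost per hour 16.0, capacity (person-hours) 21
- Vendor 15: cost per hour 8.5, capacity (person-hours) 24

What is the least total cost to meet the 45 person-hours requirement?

191

Use providers in increasing cost order.
Vendor 17 (4.0): use full 23 ; 22 person-hours to go.
Vendor 5 (4.5): take the remaining 22 ; done.
Vendor 15, Vendor 25, Vendor N, Vendor 21, Vendor 20: unused.
Cost = 23×4.0 + 22×4.5 = 191.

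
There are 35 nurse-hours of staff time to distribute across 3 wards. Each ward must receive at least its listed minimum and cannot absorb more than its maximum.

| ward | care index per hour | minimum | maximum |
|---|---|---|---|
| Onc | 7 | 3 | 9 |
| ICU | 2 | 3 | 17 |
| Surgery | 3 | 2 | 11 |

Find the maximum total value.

Meeting every minimum uses 3+3+2 = 8 nurse-hours, leaving 27.
Rank by care index per hour: Onc 7 > Surgery 3 > ICU 2.
Onc takes 6 more to reach its cap of 9 → 21 left.
Surgery takes 9 more to reach its cap of 11 → 12 left.
ICU: +12 (room for 14) → 15. Pool exhausted.
Total = 7×9 + 2×15 + 3×11 = 126.

126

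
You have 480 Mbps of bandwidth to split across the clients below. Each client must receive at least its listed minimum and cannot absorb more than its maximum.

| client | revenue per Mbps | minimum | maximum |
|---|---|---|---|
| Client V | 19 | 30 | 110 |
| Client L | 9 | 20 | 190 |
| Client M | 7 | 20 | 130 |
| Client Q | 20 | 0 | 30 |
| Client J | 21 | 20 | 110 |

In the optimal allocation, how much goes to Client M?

40

Meeting every minimum uses 30+20+20+0+20 = 90 Mbps, leaving 390.
Highest revenue per Mbps first: Client J 21 > Client Q 20 > Client V 19 > Client L 9 > Client M 7.
Client J takes 90 more to reach its cap of 110 — 300 left.
Client Q: +30 to 30 (cap) — 270 left.
Give Client V 80 more to hit its cap of 110 — 190 left.
Client L: +170 to 190 (cap) — 20 left.
Client M has room for 110 more but only 20 remain, so it gets 40.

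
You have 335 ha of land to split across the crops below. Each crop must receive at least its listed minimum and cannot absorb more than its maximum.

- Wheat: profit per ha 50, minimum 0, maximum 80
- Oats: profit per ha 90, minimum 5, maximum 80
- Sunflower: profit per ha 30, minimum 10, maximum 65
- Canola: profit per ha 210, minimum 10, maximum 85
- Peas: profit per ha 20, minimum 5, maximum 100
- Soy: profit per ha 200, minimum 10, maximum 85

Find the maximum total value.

Meeting every minimum uses 0+5+10+10+5+10 = 40 ha, leaving 295.
Order the crops by profit per ha: Canola 210 > Soy 200 > Oats 90 > Wheat 50 > Sunflower 30 > Peas 20.
Canola: +75 to 85 (cap) — 220 left.
Soy takes 75 more to reach its cap of 85 — 145 left.
Oats takes 75 more to reach its cap of 80 — 70 left.
Wheat: +70 (room for 80) → 70. Pool exhausted.
Total = 50×70 + 90×80 + 30×10 + 210×85 + 20×5 + 200×85 = 45950.

45950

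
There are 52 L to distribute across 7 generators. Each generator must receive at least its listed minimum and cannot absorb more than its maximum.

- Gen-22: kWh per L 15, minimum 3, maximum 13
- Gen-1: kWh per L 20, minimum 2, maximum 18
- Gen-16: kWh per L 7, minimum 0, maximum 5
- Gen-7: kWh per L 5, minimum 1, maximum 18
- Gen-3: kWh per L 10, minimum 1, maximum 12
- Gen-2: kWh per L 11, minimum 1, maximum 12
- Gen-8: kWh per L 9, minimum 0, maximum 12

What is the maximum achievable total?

Meeting every minimum uses 3+2+0+1+1+1+0 = 8 L, leaving 44.
Order the generators by kWh per L: Gen-1 20 > Gen-22 15 > Gen-2 11 > Gen-3 10 > Gen-8 9 > Gen-16 7 > Gen-7 5.
Give Gen-1 16 more to hit its cap of 18 — 28 left.
Gen-22: +10 to 13 (cap) — 18 left.
Gen-2 takes 11 more to reach its cap of 12 — 7 left.
Gen-3 has room for 11 more but only 7 remain, so it gets 8.
Total = 15×13 + 20×18 + 5×1 + 10×8 + 11×12 = 772.

772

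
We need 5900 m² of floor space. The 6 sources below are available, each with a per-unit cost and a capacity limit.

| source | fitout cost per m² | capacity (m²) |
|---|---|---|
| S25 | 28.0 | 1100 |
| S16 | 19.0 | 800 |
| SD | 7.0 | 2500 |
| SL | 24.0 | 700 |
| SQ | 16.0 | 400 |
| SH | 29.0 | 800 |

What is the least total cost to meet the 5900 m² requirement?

98300

Use sources in increasing cost order.
SD (7.0): use full 2500 ; 3400 m² to go.
SQ at 16.0: take all 400 m² ; 3000 still needed.
S16 (19.0): use full 800 ; 2200 m² to go.
SL at 24.0: take all 700 m² ; 1500 still needed.
S25 at 28.0: take all 1100 m² ; 400 still needed.
SH (29.0): take the remaining 400 ; done.
Cost = 2500×7.0 + 400×16.0 + 800×19.0 + 700×24.0 + 1100×28.0 + 400×29.0 = 98300.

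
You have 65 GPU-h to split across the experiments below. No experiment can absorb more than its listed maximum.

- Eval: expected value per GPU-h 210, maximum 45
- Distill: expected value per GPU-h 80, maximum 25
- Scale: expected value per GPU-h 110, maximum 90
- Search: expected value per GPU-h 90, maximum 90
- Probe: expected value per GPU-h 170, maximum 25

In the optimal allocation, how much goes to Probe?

Order the experiments by expected value per GPU-h: Eval 210 > Probe 170 > Scale 110 > Search 90 > Distill 80.
Give Eval 45 to hit its cap of 45 — 20 left.
Probe has room for 25 but only 20 remain, so it gets 20.

20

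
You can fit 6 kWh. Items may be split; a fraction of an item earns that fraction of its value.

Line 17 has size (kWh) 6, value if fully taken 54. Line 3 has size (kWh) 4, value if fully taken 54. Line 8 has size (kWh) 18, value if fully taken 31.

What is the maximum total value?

Best value per unit of size first: Line 3 54/4≈13.5, Line 17 54/6≈9, Line 8 31/18≈1.72.
Take all of Line 3 (4 kWh, value 54) → 2 kWh left.
Fill the last 2 kWh with part of Line 17: 2/6 of it earns 18.
Total value = 72.

72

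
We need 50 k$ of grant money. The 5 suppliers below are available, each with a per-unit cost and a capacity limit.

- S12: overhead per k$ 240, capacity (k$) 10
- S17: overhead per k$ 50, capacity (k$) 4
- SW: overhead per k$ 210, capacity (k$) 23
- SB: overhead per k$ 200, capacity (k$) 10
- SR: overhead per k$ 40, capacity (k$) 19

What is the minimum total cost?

6530

Use suppliers in increasing cost order.
SR at 40: take all 19 k$ ; 31 still needed.
S17 (50): use full 4 ; 27 k$ to go.
SB (200): use full 10 ; 17 k$ to go.
SW at 210: take 17 of its 23 ; requirement met.
S12: unused.
Cost = 19×40 + 4×50 + 10×200 + 17×210 = 6530.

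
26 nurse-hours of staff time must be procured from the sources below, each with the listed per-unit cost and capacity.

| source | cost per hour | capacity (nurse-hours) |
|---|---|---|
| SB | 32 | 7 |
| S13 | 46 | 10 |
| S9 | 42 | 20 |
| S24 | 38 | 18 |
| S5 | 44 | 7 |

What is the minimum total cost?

Cheapest first:
Take 7 from SB at 32 → need 19 more.
Take 18 from S24 at 38 → need 1 more.
S9 (42): take the remaining 1 → done.
S5, S13: unused.
Cost = 7×32 + 18×38 + 1×42 = 950.

950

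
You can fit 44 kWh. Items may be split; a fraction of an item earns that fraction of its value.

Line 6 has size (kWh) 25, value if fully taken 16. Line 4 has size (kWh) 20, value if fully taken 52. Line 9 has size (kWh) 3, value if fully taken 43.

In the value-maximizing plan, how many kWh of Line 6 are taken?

21

Best value per unit of size first: Line 9 43/3≈14.3, Line 4 52/20≈2.6, Line 6 16/25≈0.64.
Take all of Line 9 (3 kWh, value 43) → 41 kWh left.
Line 4: take in full, 20 kWh for value 52 → 21 left.
Only 21 kWh remain; take 21/25 of Line 6 for value 16×21/25 = 13.44.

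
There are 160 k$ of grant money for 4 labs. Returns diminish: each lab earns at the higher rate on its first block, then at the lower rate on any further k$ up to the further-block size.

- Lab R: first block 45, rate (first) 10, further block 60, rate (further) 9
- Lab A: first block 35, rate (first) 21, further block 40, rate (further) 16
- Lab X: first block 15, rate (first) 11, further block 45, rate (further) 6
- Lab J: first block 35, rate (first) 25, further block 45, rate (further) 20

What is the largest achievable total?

Rank every tier by rate: Lab J/first 25 > Lab A/first 21 > Lab J/second 20 > Lab A/second 16 > Lab X/first 11 > Lab R/first 10 > Lab R/second 9 > Lab X/second 6.
Lab J/first (25): +35 — 125 left.
Fill Lab A first block (35 at 21) — 90 left.
Lab J/second (20): +45 — 45 left.
Lab A/second (16): +40 — 5 left.
5 remain; put them into Lab X first at 11.
Total = 25×35 + 21×35 + 20×45 + 16×40 + 11×5 = 3205.

3205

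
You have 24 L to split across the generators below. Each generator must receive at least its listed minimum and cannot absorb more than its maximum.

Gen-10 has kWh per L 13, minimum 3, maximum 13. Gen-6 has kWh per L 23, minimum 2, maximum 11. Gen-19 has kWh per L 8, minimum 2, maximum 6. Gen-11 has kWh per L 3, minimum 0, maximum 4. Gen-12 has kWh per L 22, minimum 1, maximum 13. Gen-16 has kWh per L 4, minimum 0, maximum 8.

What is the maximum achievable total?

Meeting every minimum uses 3+2+2+0+1+0 = 8 L, leaving 16.
Order the generators by kWh per L: Gen-6 23 > Gen-12 22 > Gen-10 13 > Gen-19 8 > Gen-16 4 > Gen-11 3.
Give Gen-6 9 more to hit its cap of 11 → 7 left.
Only 7 left; Gen-12 takes them to reach 8.
Total = 13×3 + 23×11 + 8×2 + 22×8 = 484.

484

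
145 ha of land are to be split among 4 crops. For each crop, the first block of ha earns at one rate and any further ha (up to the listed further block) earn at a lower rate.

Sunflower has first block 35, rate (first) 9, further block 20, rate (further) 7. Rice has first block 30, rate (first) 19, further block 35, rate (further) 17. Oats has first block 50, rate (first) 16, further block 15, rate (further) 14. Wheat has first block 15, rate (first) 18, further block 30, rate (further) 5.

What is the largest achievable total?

Treat each block as its own option and order by rate: Rice/first 19 > Wheat/first 18 > Rice/second 17 > Oats/first 16 > Oats/second 14 > Sunflower/first 9 > Sunflower/second 7 > Wheat/second 5.
Rice/first (19): +30 — 115 left.
Fill Wheat first block (15 at 18) — 100 left.
Rice/second (17): +35 — 65 left.
Oats first at 16: fill all 50 — 15 left.
Oats second at 14: fill all 15 — 0 left.
Total = 19×30 + 18×15 + 17×35 + 16×50 + 14×15 = 2445.

2445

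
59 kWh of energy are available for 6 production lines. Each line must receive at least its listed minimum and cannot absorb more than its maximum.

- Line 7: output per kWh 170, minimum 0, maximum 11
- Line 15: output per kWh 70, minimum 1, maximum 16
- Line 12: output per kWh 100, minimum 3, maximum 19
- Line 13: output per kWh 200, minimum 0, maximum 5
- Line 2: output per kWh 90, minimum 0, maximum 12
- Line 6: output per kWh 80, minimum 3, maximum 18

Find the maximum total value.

Meeting every minimum uses 0+1+3+0+0+3 = 7 kWh, leaving 52.
Order the production lines by output per kWh: Line 13 200 > Line 7 170 > Line 12 100 > Line 2 90 > Line 6 80 > Line 15 70.
Line 13 takes 5 more to reach its cap of 5 ; 47 left.
Line 7: +11 to 11 (cap) ; 36 left.
Line 12 takes 16 more to reach its cap of 19 ; 20 left.
Line 2 takes 12 more to reach its cap of 12 ; 8 left.
Line 6: +8 (room for 15) → 11. Pool exhausted.
Total = 170×11 + 70×1 + 100×19 + 200×5 + 90×12 + 80×11 = 6800.

6800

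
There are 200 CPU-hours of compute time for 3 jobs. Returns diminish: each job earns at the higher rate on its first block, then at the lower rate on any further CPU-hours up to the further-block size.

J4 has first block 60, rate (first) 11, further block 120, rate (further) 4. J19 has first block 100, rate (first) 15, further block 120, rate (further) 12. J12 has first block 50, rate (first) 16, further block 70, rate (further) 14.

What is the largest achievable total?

Order all 6 blocks by rate: J12/tier1 16 > J19/tier1 15 > J12/tier2 14 > J19/tier2 12 > J4/tier1 11 > J4/tier2 4.
J12/tier1 (16): +50 — 150 left.
J19 tier1 at 15: fill all 100 — 50 left.
J12/tier2: +50 of 70 at 14; pool empty.
Total = 16×50 + 15×100 + 14×50 = 3000.

3000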